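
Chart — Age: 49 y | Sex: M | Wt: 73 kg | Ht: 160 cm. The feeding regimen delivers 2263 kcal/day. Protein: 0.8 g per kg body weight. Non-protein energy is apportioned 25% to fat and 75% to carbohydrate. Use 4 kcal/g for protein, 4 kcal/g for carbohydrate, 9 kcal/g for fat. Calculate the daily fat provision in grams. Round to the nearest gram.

Protein = 0.8 × 73 = 58.4 g → 58.4 × 4 = 233.6 kcal.
Non-protein calories = 2263 − 233.6 = 2029.4 kcal.
Fat: 25% × 2029.4 = 507.35 kcal; carbohydrate: 1522.05 kcal.
Fat: 507.35 kcal ÷ 9 kcal/g = 56.3722 g.

56 g/day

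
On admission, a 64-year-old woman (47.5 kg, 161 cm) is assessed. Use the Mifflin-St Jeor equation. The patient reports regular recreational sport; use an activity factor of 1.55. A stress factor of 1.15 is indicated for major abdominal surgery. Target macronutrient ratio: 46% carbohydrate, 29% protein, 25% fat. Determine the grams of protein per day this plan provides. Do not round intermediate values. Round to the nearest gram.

Mifflin-St Jeor (female): BMR = 10(47.5) + 6.25(161) − 5(64) − 161 = 475 + 1006.25 − 320 − 161 = 1000.25 kcal/day.
TEE = 1000.25 × 1.55 = 1550.3875 kcal/day.
With stress factor 1.15: 1550.3875 × 1.15 = 1782.9456 kcal/day.
Protein energy = 29% × 1782.9456 = 517.0542 kcal.
Protein = 517.0542 ÷ 4 kcal/g = 129.2636 g.

129 g/day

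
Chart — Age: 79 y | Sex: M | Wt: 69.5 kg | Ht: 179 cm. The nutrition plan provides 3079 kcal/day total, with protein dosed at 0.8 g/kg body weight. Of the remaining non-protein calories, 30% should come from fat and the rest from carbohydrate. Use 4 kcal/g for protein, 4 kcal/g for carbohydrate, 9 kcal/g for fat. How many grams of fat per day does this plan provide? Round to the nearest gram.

95 g/day

Protein = 0.8 × 69.5 = 55.6 g → 55.6 × 4 = 222.4 kcal.
Non-protein calories = 3079 − 222.4 = 2856.6 kcal.
Fat: 30% × 2856.6 = 856.98 kcal; carbohydrate: 1999.62 kcal.
Fat: 856.98 kcal ÷ 9 kcal/g = 95.22 g.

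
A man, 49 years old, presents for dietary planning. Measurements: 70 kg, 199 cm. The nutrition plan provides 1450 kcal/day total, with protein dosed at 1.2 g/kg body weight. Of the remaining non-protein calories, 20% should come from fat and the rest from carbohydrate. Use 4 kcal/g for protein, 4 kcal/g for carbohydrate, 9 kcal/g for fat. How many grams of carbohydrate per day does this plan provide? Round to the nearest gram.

Protein = 1.2 × 70 = 84 g → 84 × 4 = 336 kcal.
Non-protein calories = 1450 − 336 = 1114 kcal.
Fat: 20% × 1114 = 222.8 kcal; carbohydrate: 891.2 kcal.
Carbohydrate: 891.2 kcal ÷ 4 kcal/g = 222.8 g.

223 g/day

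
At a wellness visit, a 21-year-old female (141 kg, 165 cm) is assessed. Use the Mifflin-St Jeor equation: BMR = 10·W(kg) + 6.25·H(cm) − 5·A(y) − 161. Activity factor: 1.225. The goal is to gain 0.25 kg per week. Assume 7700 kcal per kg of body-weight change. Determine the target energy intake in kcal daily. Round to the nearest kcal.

2940 kcal daily

Mifflin-St Jeor (female): BMR = 10(141) + 6.25(165) − 5(21) − 161 = 1410 + 1031.25 − 105 − 161 = 2175.25 kcal/day.
TEE = 2175.25 × 1.225 = 2664.6813 kcal/day.
Required daily surplus = 0.25 × 7700 ÷ 7 = 275 kcal/day.
Target intake = 2664.6813 + 275 = 2939.6813 kcal/day.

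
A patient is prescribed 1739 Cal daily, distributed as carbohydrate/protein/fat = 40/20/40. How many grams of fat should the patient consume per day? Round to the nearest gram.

77 g/day

Fat energy = 40% × 1739 = 695.6 kcal.
At 9 kcal/g: 695.6 ÷ 9 = 77.2889 g.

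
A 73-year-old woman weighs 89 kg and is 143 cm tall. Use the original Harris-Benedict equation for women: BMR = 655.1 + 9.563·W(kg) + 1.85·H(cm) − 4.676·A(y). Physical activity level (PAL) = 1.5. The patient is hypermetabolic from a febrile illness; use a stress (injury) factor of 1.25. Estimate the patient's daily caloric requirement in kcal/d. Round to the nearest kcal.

2680 kcal/d

Harris-Benedict: BMR = 655.1 + 9.563(89) + 1.85(143) − 4.676(73) = 1429.409 kcal/day.
TEE = BMR × activity factor = 1429.409 × 1.5 = 2144.1135 kcal/day.
Apply stress factor: 2144.1135 × 1.25 = 2680.1419 kcal/day.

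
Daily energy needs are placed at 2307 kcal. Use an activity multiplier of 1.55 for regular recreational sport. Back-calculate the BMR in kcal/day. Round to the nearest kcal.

BMR = TEE ÷ activity factor = 2307 ÷ 1.55 = 1488.3871 kcal/day.

1488 kcal/day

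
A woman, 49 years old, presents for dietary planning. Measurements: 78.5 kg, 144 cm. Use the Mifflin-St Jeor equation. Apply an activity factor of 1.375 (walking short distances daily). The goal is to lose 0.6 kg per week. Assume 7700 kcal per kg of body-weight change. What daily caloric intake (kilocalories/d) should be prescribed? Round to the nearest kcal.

Mifflin-St Jeor (female): BMR = 10(78.5) + 6.25(144) − 5(49) − 161 = 785 + 900 − 245 − 161 = 1279 kcal/day.
TEE = 1279 × 1.375 = 1758.625 kcal/day.
Required daily deficit = 0.6 × 7700 ÷ 7 = 660 kcal/day.
Target intake = 1758.625 − 660 = 1098.625 kcal/day.

1099 kilocalories/d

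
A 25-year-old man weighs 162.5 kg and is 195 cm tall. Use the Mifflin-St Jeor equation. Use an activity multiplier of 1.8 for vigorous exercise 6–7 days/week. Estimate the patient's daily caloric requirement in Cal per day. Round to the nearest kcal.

4903 Cal per day

Mifflin-St Jeor (male): BMR = 10(162.5) + 6.25(195) − 5(25) + 5 = 1625 + 1218.75 − 125 + 5 = 2723.75 kcal/day.
TEE = BMR × activity factor = 2723.75 × 1.8 = 4902.75 kcal/day.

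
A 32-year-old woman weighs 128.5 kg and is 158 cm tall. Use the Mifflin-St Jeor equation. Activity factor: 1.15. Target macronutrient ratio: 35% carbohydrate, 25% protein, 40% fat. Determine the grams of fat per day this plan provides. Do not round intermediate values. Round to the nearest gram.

Mifflin-St Jeor (female): BMR = 10(128.5) + 6.25(158) − 5(32) − 161 = 1285 + 987.5 − 160 − 161 = 1951.5 kcal/day.
TEE = 1951.5 × 1.15 = 2244.225 kcal/day.
Fat energy = 40% × 2244.225 = 897.69 kcal.
Fat = 897.69 ÷ 9 kcal/g = 99.7433 g.

100 g/day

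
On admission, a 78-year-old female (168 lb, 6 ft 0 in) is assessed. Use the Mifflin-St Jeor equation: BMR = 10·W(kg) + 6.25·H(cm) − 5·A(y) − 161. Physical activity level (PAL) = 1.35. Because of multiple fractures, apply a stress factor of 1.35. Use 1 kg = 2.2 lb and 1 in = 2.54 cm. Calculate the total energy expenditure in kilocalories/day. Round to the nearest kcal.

Convert to metric: weight = 168 ÷ 2.2 = 76.3636 kg; height = (6×12 + 0) × 2.54 = 72 × 2.54 = 182.88 cm.
Mifflin-St Jeor (female): BMR = 10(76.3636) + 6.25(182.88) − 5(78) − 161 = 763.6364 + 1143 − 390 − 161 = 1355.6364 kcal/day.
TEE = BMR × activity factor = 1355.6364 × 1.35 = 1830.1091 kcal/day.
Apply stress factor: 1830.1091 × 1.35 = 2470.6473 kcal/day.

2471 kilocalories/day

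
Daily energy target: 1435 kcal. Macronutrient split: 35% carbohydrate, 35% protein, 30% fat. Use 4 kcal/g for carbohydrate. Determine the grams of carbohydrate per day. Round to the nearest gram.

Carbohydrate energy = 35% × 1435 = 502.25 kcal.
At 4 kcal/g: 502.25 ÷ 4 = 125.5625 g.

126 g/day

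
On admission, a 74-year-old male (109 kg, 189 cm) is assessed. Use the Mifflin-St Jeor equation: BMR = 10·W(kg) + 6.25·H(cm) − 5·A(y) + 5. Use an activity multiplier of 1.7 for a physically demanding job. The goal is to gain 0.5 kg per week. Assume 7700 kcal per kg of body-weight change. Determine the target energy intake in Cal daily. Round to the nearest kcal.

3791 Cal daily

Mifflin-St Jeor (male): BMR = 10(109) + 6.25(189) − 5(74) + 5 = 1090 + 1181.25 − 370 + 5 = 1906.25 kcal/day.
TEE = 1906.25 × 1.7 = 3240.625 kcal/day.
Required daily surplus = 0.5 × 7700 ÷ 7 = 550 kcal/day.
Target intake = 3240.625 + 550 = 3790.625 kcal/day.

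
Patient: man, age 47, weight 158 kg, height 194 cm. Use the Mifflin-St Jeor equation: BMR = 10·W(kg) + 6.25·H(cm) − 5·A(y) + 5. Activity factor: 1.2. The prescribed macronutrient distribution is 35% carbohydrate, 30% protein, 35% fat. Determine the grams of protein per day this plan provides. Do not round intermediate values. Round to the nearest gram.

Mifflin-St Jeor (male): BMR = 10(158) + 6.25(194) − 5(47) + 5 = 1580 + 1212.5 − 235 + 5 = 2562.5 kcal/day.
TEE = 2562.5 × 1.2 = 3075 kcal/day.
Protein energy = 30% × 3075 = 922.5 kcal.
Protein = 922.5 ÷ 4 kcal/g = 230.625 g.

231 g/day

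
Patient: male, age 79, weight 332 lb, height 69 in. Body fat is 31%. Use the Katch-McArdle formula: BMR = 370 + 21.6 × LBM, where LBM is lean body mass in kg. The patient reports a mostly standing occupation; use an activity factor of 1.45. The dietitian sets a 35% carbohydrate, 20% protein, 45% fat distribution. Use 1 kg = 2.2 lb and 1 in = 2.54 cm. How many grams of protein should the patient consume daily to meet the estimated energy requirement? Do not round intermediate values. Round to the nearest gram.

190 g/day

Convert to metric: weight = 332 ÷ 2.2 = 150.9091 kg; height = 69 × 2.54 = 175.26 cm.
LBM = 150.9091 × (1 − 0.31) = 104.1273 kg. Katch-McArdle: BMR = 370 + 21.6 × 104.1273 = 2619.1491 kcal/day.
TEE = 2619.1491 × 1.45 = 3797.7662 kcal/day.
Protein energy = 20% × 3797.7662 = 759.5532 kcal.
Protein = 759.5532 ÷ 4 kcal/g = 189.8883 g.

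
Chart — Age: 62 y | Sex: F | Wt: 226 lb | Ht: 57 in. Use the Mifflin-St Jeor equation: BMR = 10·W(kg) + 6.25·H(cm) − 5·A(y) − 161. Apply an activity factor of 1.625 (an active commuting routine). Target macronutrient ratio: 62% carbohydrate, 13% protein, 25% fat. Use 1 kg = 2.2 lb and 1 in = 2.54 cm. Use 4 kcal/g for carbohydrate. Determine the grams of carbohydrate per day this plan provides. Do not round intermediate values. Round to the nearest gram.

Convert to metric: weight = 226 ÷ 2.2 = 102.7273 kg; height = 57 × 2.54 = 144.78 cm.
Mifflin-St Jeor (female): BMR = 10(102.7273) + 6.25(144.78) − 5(62) − 161 = 1027.2727 + 904.875 − 310 − 161 = 1461.1477 kcal/day.
TEE = 1461.1477 × 1.625 = 2374.3651 kcal/day.
Carbohydrate energy = 62% × 2374.3651 = 1472.1063 kcal.
Carbohydrate = 1472.1063 ÷ 4 kcal/g = 368.0266 g.

368 g/day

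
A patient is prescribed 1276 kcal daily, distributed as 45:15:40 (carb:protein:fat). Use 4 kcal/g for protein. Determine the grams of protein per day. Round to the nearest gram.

Protein energy = 15% × 1276 = 191.4 kcal.
At 4 kcal/g: 191.4 ÷ 4 = 47.85 g.

48 g/day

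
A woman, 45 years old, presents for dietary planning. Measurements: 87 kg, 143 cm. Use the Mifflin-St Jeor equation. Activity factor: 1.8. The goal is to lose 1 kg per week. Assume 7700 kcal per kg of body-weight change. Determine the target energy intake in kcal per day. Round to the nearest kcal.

1380 kcal per day

Mifflin-St Jeor (female): BMR = 10(87) + 6.25(143) − 5(45) − 161 = 870 + 893.75 − 225 − 161 = 1377.75 kcal/day.
TEE = 1377.75 × 1.8 = 2479.95 kcal/day.
Required daily deficit = 1 × 7700 ÷ 7 = 1100 kcal/day.
Target intake = 2479.95 − 1100 = 1379.95 kcal/day.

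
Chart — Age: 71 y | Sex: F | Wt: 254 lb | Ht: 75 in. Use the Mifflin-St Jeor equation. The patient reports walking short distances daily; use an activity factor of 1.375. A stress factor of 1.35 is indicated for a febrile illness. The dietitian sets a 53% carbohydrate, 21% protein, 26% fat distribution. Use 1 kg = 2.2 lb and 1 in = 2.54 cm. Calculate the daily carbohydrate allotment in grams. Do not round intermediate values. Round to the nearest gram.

450 g/day

Convert to metric: weight = 254 ÷ 2.2 = 115.4545 kg; height = 75 × 2.54 = 190.5 cm.
Mifflin-St Jeor (female): BMR = 10(115.4545) + 6.25(190.5) − 5(71) − 161 = 1154.5455 + 1190.625 − 355 − 161 = 1829.1705 kcal/day.
TEE = 1829.1705 × 1.375 = 2515.1094 kcal/day.
With stress factor 1.35: 2515.1094 × 1.35 = 3395.3977 kcal/day.
Carbohydrate energy = 53% × 3395.3977 = 1799.5608 kcal.
Carbohydrate = 1799.5608 ÷ 4 kcal/g = 449.8902 g.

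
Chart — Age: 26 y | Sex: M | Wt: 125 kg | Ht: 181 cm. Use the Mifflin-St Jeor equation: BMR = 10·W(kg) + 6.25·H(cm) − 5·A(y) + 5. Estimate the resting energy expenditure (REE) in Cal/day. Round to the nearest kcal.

Mifflin-St Jeor (male): BMR = 10(125) + 6.25(181) − 5(26) + 5 = 1250 + 1131.25 − 130 + 5 = 2256.25 kcal/day.

2256 Cal/day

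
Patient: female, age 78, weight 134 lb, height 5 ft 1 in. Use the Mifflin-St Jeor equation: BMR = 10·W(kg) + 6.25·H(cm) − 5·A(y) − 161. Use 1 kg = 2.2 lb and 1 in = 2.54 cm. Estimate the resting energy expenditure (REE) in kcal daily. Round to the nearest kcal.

Convert to metric: weight = 134 ÷ 2.2 = 60.9091 kg; height = (5×12 + 1) × 2.54 = 61 × 2.54 = 154.94 cm.
Mifflin-St Jeor (female): BMR = 10(60.9091) + 6.25(154.94) − 5(78) − 161 = 609.0909 + 968.375 − 390 − 161 = 1026.4659 kcal/day.

1026 kcal daily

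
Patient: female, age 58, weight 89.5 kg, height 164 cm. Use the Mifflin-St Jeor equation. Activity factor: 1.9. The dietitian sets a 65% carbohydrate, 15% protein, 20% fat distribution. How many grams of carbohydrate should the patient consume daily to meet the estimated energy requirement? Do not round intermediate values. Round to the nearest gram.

454 g/day

Mifflin-St Jeor (female): BMR = 10(89.5) + 6.25(164) − 5(58) − 161 = 895 + 1025 − 290 − 161 = 1469 kcal/day.
TEE = 1469 × 1.9 = 2791.1 kcal/day.
Carbohydrate energy = 65% × 2791.1 = 1814.215 kcal.
Carbohydrate = 1814.215 ÷ 4 kcal/g = 453.5538 g.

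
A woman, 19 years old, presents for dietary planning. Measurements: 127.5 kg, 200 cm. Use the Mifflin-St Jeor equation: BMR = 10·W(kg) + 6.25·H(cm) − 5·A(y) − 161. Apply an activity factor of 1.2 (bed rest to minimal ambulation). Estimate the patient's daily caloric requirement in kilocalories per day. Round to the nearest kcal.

2723 kilocalories per day

Mifflin-St Jeor (female): BMR = 10(127.5) + 6.25(200) − 5(19) − 161 = 1275 + 1250 − 95 − 161 = 2269 kcal/day.
TEE = BMR × activity factor = 2269 × 1.2 = 2722.8 kcal/day.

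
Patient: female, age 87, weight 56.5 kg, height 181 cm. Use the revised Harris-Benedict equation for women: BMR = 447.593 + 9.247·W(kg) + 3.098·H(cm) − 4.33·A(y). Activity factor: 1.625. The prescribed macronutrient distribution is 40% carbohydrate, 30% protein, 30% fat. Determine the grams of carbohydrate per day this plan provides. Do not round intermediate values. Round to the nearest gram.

Harris-Benedict: BMR = 447.593 + 9.247(56.5) + 3.098(181) − 4.33(87) = 1154.0765 kcal/day.
TEE = 1154.0765 × 1.625 = 1875.3743 kcal/day.
Carbohydrate energy = 40% × 1875.3743 = 750.1497 kcal.
Carbohydrate = 750.1497 ÷ 4 kcal/g = 187.5374 g.

188 g/day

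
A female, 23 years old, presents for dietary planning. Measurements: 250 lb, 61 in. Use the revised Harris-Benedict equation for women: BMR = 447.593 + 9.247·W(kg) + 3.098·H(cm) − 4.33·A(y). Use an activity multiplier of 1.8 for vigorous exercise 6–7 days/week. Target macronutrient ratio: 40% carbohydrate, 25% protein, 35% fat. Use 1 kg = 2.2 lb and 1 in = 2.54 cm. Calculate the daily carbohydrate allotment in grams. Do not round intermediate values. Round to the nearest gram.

338 g/day

Convert to metric: weight = 250 ÷ 2.2 = 113.6364 kg; height = 61 × 2.54 = 154.94 cm.
Harris-Benedict: BMR = 447.593 + 9.247(113.6364) + 3.098(154.94) − 4.33(23) = 1878.8026 kcal/day.
TEE = 1878.8026 × 1.8 = 3381.8446 kcal/day.
Carbohydrate energy = 40% × 3381.8446 = 1352.7379 kcal.
Carbohydrate = 1352.7379 ÷ 4 kcal/g = 338.1845 g.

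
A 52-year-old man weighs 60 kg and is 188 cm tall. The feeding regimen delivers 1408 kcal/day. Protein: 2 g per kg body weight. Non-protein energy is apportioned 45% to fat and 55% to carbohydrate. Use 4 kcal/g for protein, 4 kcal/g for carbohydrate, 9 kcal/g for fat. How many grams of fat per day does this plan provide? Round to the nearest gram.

46 g/day

Protein = 2 × 60 = 120 g → 120 × 4 = 480 kcal.
Non-protein calories = 1408 − 480 = 928 kcal.
Fat: 45% × 928 = 417.6 kcal; carbohydrate: 510.4 kcal.
Fat: 417.6 kcal ÷ 9 kcal/g = 46.4 g.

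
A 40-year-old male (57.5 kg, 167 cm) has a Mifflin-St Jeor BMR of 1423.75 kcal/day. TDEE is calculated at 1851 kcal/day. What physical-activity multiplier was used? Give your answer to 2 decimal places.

Activity factor = TEE ÷ BMR = 1851 ÷ 1423.75 = 1.3.

1.30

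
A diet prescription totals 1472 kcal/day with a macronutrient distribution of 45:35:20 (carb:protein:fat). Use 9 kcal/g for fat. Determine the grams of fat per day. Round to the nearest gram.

33 g/day

Fat energy = 20% × 1472 = 294.4 kcal.
At 9 kcal/g: 294.4 ÷ 9 = 32.7111 g.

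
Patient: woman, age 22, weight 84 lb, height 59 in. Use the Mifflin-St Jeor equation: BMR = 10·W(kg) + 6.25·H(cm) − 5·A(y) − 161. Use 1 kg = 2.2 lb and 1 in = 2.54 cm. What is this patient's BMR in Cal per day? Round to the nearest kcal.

1047 Cal per day

Convert to metric: weight = 84 ÷ 2.2 = 38.1818 kg; height = 59 × 2.54 = 149.86 cm.
Mifflin-St Jeor (female): BMR = 10(38.1818) + 6.25(149.86) − 5(22) − 161 = 381.8182 + 936.625 − 110 − 161 = 1047.4432 kcal/day.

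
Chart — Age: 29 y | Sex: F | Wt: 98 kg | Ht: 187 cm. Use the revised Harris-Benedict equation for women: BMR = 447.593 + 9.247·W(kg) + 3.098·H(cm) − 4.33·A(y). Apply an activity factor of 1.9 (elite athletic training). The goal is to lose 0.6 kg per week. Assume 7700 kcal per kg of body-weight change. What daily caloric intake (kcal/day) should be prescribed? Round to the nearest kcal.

Harris-Benedict: BMR = 447.593 + 9.247(98) + 3.098(187) − 4.33(29) = 1807.555 kcal/day.
TEE = 1807.555 × 1.9 = 3434.3545 kcal/day.
Required daily deficit = 0.6 × 7700 ÷ 7 = 660 kcal/day.
Target intake = 3434.3545 − 660 = 2774.3545 kcal/day.

2774 kcal/day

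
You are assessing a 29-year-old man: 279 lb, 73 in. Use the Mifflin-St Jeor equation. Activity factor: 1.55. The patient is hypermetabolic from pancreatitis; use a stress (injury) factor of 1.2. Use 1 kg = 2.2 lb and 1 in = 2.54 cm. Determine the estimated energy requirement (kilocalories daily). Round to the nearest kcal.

4254 kilocalories daily

Convert to metric: weight = 279 ÷ 2.2 = 126.8182 kg; height = 73 × 2.54 = 185.42 cm.
Mifflin-St Jeor (male): BMR = 10(126.8182) + 6.25(185.42) − 5(29) + 5 = 1268.1818 + 1158.875 − 145 + 5 = 2287.0568 kcal/day.
TEE = BMR × activity factor = 2287.0568 × 1.55 = 3544.9381 kcal/day.
Apply stress factor: 3544.9381 × 1.2 = 4253.9257 kcal/day.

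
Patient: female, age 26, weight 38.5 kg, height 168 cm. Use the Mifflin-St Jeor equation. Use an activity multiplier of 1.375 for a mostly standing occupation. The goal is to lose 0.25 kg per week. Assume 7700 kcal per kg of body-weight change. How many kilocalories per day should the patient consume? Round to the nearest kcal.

1298 kilocalories per day

Mifflin-St Jeor (female): BMR = 10(38.5) + 6.25(168) − 5(26) − 161 = 385 + 1050 − 130 − 161 = 1144 kcal/day.
TEE = 1144 × 1.375 = 1573 kcal/day.
Required daily deficit = 0.25 × 7700 ÷ 7 = 275 kcal/day.
Target intake = 1573 − 275 = 1298 kcal/day.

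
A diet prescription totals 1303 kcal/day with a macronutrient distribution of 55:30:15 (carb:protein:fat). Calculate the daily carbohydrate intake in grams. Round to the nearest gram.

179 g/day

Carbohydrate energy = 55% × 1303 = 716.65 kcal.
At 4 kcal/g: 716.65 ÷ 4 = 179.1625 g.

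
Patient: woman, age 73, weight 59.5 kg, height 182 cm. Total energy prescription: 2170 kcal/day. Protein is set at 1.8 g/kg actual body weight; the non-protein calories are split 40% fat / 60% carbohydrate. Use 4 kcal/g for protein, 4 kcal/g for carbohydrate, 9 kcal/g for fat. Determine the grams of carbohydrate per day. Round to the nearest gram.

261 g/day

Protein = 1.8 × 59.5 = 107.1 g → 107.1 × 4 = 428.4 kcal.
Non-protein calories = 2170 − 428.4 = 1741.6 kcal.
Fat: 40% × 1741.6 = 696.64 kcal; carbohydrate: 1044.96 kcal.
Carbohydrate: 1044.96 kcal ÷ 4 kcal/g = 261.24 g.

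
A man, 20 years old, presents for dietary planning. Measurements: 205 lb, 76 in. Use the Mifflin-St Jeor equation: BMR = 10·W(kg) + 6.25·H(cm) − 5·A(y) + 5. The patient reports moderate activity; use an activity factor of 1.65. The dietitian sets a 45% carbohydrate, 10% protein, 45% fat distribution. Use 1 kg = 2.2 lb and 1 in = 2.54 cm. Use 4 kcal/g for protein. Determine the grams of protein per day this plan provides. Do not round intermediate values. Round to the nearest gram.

Convert to metric: weight = 205 ÷ 2.2 = 93.1818 kg; height = 76 × 2.54 = 193.04 cm.
Mifflin-St Jeor (male): BMR = 10(93.1818) + 6.25(193.04) − 5(20) + 5 = 931.8182 + 1206.5 − 100 + 5 = 2043.3182 kcal/day.
TEE = 2043.3182 × 1.65 = 3371.475 kcal/day.
Protein energy = 10% × 3371.475 = 337.1475 kcal.
Protein = 337.1475 ÷ 4 kcal/g = 84.2869 g.

84 g/day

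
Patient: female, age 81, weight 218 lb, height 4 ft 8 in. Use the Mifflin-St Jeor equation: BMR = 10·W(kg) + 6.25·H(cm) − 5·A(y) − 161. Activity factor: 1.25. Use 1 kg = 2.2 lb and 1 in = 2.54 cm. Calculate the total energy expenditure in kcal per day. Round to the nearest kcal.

Convert to metric: weight = 218 ÷ 2.2 = 99.0909 kg; height = (4×12 + 8) × 2.54 = 56 × 2.54 = 142.24 cm.
Mifflin-St Jeor (female): BMR = 10(99.0909) + 6.25(142.24) − 5(81) − 161 = 990.9091 + 889 − 405 − 161 = 1313.9091 kcal/day.
TEE = BMR × activity factor = 1313.9091 × 1.25 = 1642.3864 kcal/day.

1642 kcal per day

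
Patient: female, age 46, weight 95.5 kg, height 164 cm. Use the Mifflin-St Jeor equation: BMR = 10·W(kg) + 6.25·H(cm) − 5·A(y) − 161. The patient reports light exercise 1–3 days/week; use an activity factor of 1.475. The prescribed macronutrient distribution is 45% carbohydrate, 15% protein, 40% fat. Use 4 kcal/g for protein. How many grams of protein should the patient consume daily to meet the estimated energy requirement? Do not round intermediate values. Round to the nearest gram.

Mifflin-St Jeor (female): BMR = 10(95.5) + 6.25(164) − 5(46) − 161 = 955 + 1025 − 230 − 161 = 1589 kcal/day.
TEE = 1589 × 1.475 = 2343.775 kcal/day.
Protein energy = 15% × 2343.775 = 351.5663 kcal.
Protein = 351.5663 ÷ 4 kcal/g = 87.8916 g.

88 g/day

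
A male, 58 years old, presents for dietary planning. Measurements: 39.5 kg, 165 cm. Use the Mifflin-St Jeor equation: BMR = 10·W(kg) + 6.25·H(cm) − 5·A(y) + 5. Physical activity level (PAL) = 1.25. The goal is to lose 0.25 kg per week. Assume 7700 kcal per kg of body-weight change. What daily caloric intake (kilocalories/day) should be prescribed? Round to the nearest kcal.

Mifflin-St Jeor (male): BMR = 10(39.5) + 6.25(165) − 5(58) + 5 = 395 + 1031.25 − 290 + 5 = 1141.25 kcal/day.
TEE = 1141.25 × 1.25 = 1426.5625 kcal/day.
Required daily deficit = 0.25 × 7700 ÷ 7 = 275 kcal/day.
Target intake = 1426.5625 − 275 = 1151.5625 kcal/day.

1152 kilocalories/day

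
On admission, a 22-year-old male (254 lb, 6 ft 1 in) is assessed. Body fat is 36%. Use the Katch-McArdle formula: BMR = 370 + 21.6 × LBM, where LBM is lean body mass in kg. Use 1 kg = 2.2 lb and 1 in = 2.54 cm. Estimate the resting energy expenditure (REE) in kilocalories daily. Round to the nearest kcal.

1966 kilocalories daily

Convert to metric: weight = 254 ÷ 2.2 = 115.4545 kg; height = (6×12 + 1) × 2.54 = 73 × 2.54 = 185.42 cm.
LBM = 115.4545 × (1 − 0.36) = 73.8909 kg. Katch-McArdle: BMR = 370 + 21.6 × 73.8909 = 1966.0436 kcal/day.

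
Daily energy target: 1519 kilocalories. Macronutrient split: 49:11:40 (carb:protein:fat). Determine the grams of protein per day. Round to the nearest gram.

42 g/day

Protein energy = 11% × 1519 = 167.09 kcal.
At 4 kcal/g: 167.09 ÷ 4 = 41.7725 g.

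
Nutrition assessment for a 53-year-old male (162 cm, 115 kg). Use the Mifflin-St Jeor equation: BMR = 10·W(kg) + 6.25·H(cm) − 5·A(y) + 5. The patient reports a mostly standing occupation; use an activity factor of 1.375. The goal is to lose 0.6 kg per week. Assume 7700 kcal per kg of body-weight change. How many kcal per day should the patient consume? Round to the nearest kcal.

1956 kcal per day

Mifflin-St Jeor (male): BMR = 10(115) + 6.25(162) − 5(53) + 5 = 1150 + 1012.5 − 265 + 5 = 1902.5 kcal/day.
TEE = 1902.5 × 1.375 = 2615.9375 kcal/day.
Required daily deficit = 0.6 × 7700 ÷ 7 = 660 kcal/day.
Target intake = 2615.9375 − 660 = 1955.9375 kcal/day.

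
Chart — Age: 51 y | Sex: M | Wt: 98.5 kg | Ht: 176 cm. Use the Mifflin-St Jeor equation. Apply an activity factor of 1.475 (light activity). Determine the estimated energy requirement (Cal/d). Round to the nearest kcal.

Mifflin-St Jeor (male): BMR = 10(98.5) + 6.25(176) − 5(51) + 5 = 985 + 1100 − 255 + 5 = 1835 kcal/day.
TEE = BMR × activity factor = 1835 × 1.475 = 2706.625 kcal/day.

2707 Cal/d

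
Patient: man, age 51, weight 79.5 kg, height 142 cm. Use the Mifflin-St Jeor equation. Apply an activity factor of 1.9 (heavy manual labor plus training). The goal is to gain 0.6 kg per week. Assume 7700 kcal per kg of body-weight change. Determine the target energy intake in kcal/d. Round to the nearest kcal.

Mifflin-St Jeor (male): BMR = 10(79.5) + 6.25(142) − 5(51) + 5 = 795 + 887.5 − 255 + 5 = 1432.5 kcal/day.
TEE = 1432.5 × 1.9 = 2721.75 kcal/day.
Required daily surplus = 0.6 × 7700 ÷ 7 = 660 kcal/day.
Target intake = 2721.75 + 660 = 3381.75 kcal/day.

3382 kcal/d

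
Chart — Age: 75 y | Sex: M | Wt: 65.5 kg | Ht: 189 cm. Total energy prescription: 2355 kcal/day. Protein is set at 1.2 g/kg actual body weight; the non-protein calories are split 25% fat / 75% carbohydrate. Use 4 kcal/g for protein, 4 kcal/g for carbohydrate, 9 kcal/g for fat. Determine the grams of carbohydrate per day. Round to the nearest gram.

383 g/day

Protein = 1.2 × 65.5 = 78.6 g → 78.6 × 4 = 314.4 kcal.
Non-protein calories = 2355 − 314.4 = 2040.6 kcal.
Fat: 25% × 2040.6 = 510.15 kcal; carbohydrate: 1530.45 kcal.
Carbohydrate: 1530.45 kcal ÷ 4 kcal/g = 382.6125 g.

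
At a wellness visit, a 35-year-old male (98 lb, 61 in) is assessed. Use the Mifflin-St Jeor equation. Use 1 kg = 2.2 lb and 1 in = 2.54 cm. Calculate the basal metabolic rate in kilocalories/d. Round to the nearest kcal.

1244 kilocalories/d

Convert to metric: weight = 98 ÷ 2.2 = 44.5455 kg; height = 61 × 2.54 = 154.94 cm.
Mifflin-St Jeor (male): BMR = 10(44.5455) + 6.25(154.94) − 5(35) + 5 = 445.4545 + 968.375 − 175 + 5 = 1243.8295 kcal/day.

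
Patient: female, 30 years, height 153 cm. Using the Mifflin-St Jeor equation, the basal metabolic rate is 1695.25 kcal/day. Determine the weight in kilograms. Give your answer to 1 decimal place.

105.0 kg

1695.25 = 10·W + 6.25(153) − 5(30) − 161
10·W = 1695.25 − 645.25 = 1050, so W = 105 kg.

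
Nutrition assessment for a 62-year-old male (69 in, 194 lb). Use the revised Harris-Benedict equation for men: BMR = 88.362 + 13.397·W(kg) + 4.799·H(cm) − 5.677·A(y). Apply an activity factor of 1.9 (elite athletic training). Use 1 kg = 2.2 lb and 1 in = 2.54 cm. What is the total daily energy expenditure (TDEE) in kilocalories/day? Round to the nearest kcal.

Convert to metric: weight = 194 ÷ 2.2 = 88.1818 kg; height = 69 × 2.54 = 175.26 cm.
Harris-Benedict: BMR = 88.362 + 13.397(88.1818) + 4.799(175.26) − 5.677(62) = 1758.8326 kcal/day.
TEE = BMR × activity factor = 1758.8326 × 1.9 = 3341.7819 kcal/day.

3342 kilocalories/day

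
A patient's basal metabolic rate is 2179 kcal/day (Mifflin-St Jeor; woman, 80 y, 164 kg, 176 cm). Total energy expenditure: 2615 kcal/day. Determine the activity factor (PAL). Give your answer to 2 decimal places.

Activity factor = TEE ÷ BMR = 2615 ÷ 2179 = 1.2.

1.20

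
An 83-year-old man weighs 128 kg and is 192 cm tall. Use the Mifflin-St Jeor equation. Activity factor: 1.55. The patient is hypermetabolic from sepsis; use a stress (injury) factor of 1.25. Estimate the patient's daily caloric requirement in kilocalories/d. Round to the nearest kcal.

4011 kilocalories/d

Mifflin-St Jeor (male): BMR = 10(128) + 6.25(192) − 5(83) + 5 = 1280 + 1200 − 415 + 5 = 2070 kcal/day.
TEE = BMR × activity factor = 2070 × 1.55 = 3208.5 kcal/day.
Apply stress factor: 3208.5 × 1.25 = 4010.625 kcal/day.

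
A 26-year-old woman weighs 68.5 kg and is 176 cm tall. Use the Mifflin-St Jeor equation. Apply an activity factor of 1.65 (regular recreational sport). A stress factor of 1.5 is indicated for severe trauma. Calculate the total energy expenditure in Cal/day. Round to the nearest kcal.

3698 Cal/day

Mifflin-St Jeor (female): BMR = 10(68.5) + 6.25(176) − 5(26) − 161 = 685 + 1100 − 130 − 161 = 1494 kcal/day.
TEE = BMR × activity factor = 1494 × 1.65 = 2465.1 kcal/day.
Apply stress factor: 2465.1 × 1.5 = 3697.65 kcal/day.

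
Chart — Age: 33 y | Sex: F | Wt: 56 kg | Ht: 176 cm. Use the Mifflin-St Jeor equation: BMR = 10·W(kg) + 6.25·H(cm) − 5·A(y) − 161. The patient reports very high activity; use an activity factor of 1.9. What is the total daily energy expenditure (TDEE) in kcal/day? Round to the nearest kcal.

Mifflin-St Jeor (female): BMR = 10(56) + 6.25(176) − 5(33) − 161 = 560 + 1100 − 165 − 161 = 1334 kcal/day.
TEE = BMR × activity factor = 1334 × 1.9 = 2534.6 kcal/day.

2535 kcal/day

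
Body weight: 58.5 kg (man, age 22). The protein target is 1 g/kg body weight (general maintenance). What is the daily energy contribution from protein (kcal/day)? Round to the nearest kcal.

Protein = 1 g/kg × 58.5 kg = 58.5 g/day.
Protein energy = 58.5 g × 4 kcal/g = 234 kcal/day.

234 kcal/day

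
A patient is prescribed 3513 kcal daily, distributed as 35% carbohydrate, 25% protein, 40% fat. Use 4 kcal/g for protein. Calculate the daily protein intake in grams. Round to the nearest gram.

Protein energy = 25% × 3513 = 878.25 kcal.
At 4 kcal/g: 878.25 ÷ 4 = 219.5625 g.

220 g/day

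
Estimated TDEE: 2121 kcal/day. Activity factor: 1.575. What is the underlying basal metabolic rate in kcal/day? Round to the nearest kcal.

BMR = TEE ÷ activity factor = 2121 ÷ 1.575 = 1346.6667 kcal/day.

1347 kcal/day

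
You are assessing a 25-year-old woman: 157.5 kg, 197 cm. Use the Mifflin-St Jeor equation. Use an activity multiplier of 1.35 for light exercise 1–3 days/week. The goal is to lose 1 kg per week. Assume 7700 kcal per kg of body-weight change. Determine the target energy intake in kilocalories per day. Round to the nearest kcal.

Mifflin-St Jeor (female): BMR = 10(157.5) + 6.25(197) − 5(25) − 161 = 1575 + 1231.25 − 125 − 161 = 2520.25 kcal/day.
TEE = 2520.25 × 1.35 = 3402.3375 kcal/day.
Required daily deficit = 1 × 7700 ÷ 7 = 1100 kcal/day.
Target intake = 3402.3375 − 1100 = 2302.3375 kcal/day.

2302 kilocalories per day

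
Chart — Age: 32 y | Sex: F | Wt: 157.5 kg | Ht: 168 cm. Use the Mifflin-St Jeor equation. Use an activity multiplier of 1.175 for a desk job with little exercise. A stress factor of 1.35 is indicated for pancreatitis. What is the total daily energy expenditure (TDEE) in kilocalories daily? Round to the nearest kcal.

3655 kilocalories daily

Mifflin-St Jeor (female): BMR = 10(157.5) + 6.25(168) − 5(32) − 161 = 1575 + 1050 − 160 − 161 = 2304 kcal/day.
TEE = BMR × activity factor = 2304 × 1.175 = 2707.2 kcal/day.
Apply stress factor: 2707.2 × 1.35 = 3654.72 kcal/day.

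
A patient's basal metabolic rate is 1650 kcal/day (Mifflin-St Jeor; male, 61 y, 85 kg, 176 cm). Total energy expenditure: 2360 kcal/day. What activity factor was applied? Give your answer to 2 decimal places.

Activity factor = TEE ÷ BMR = 2360 ÷ 1650 = 1.43.

1.43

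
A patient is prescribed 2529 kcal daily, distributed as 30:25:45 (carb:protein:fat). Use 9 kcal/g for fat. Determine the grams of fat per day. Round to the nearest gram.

126 g/day

Fat energy = 45% × 2529 = 1138.05 kcal.
At 9 kcal/g: 1138.05 ÷ 9 = 126.45 g.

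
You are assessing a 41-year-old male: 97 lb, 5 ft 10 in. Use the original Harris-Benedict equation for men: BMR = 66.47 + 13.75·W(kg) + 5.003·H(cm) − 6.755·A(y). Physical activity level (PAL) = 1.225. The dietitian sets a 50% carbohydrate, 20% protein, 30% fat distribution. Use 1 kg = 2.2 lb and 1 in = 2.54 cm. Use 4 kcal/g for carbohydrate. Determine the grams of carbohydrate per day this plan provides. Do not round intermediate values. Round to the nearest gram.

Convert to metric: weight = 97 ÷ 2.2 = 44.0909 kg; height = (5×12 + 10) × 2.54 = 70 × 2.54 = 177.8 cm.
Harris-Benedict: BMR = 66.47 + 13.75(44.0909) + 5.003(177.8) − 6.755(41) = 1285.2984 kcal/day.
TEE = 1285.2984 × 1.225 = 1574.4905 kcal/day.
Carbohydrate energy = 50% × 1574.4905 = 787.2453 kcal.
Carbohydrate = 787.2453 ÷ 4 kcal/g = 196.8113 g.

197 g/day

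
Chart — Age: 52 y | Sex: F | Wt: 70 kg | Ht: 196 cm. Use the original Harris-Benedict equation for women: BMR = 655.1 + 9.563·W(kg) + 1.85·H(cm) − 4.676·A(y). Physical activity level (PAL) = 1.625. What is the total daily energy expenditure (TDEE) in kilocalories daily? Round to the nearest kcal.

2346 kilocalories daily

Harris-Benedict: BMR = 655.1 + 9.563(70) + 1.85(196) − 4.676(52) = 1443.958 kcal/day.
TEE = BMR × activity factor = 1443.958 × 1.625 = 2346.4318 kcal/day.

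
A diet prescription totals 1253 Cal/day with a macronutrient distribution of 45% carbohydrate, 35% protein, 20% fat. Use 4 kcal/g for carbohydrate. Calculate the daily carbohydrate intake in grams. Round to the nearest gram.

Carbohydrate energy = 45% × 1253 = 563.85 kcal.
At 4 kcal/g: 563.85 ÷ 4 = 140.9625 g.

141 g/day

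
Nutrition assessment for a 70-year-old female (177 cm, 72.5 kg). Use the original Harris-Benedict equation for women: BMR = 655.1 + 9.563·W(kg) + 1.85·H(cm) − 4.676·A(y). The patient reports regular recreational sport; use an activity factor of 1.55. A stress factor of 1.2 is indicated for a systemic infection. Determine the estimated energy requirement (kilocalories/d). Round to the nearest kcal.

Harris-Benedict: BMR = 655.1 + 9.563(72.5) + 1.85(177) − 4.676(70) = 1348.5475 kcal/day.
TEE = BMR × activity factor = 1348.5475 × 1.55 = 2090.2486 kcal/day.
Apply stress factor: 2090.2486 × 1.2 = 2508.2984 kcal/day.

2508 kilocalories/d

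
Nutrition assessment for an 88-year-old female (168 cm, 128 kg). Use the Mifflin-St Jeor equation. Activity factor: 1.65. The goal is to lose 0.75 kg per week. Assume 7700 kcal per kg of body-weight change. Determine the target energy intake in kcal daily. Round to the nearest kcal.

2028 kcal daily

Mifflin-St Jeor (female): BMR = 10(128) + 6.25(168) − 5(88) − 161 = 1280 + 1050 − 440 − 161 = 1729 kcal/day.
TEE = 1729 × 1.65 = 2852.85 kcal/day.
Required daily deficit = 0.75 × 7700 ÷ 7 = 825 kcal/day.
Target intake = 2852.85 − 825 = 2027.85 kcal/day.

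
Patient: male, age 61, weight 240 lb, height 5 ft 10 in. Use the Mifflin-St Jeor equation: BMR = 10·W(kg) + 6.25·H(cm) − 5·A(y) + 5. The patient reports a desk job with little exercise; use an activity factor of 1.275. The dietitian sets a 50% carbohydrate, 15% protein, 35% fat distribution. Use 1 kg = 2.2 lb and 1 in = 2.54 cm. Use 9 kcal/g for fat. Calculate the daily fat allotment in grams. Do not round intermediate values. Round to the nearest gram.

Convert to metric: weight = 240 ÷ 2.2 = 109.0909 kg; height = (5×12 + 10) × 2.54 = 70 × 2.54 = 177.8 cm.
Mifflin-St Jeor (male): BMR = 10(109.0909) + 6.25(177.8) − 5(61) + 5 = 1090.9091 + 1111.25 − 305 + 5 = 1902.1591 kcal/day.
TEE = 1902.1591 × 1.275 = 2425.2528 kcal/day.
Fat energy = 35% × 2425.2528 = 848.8385 kcal.
Fat = 848.8385 ÷ 9 kcal/g = 94.3154 g.

94 g/day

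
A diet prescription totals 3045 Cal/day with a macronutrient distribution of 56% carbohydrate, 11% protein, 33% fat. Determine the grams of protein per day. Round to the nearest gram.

Protein energy = 11% × 3045 = 334.95 kcal.
At 4 kcal/g: 334.95 ÷ 4 = 83.7375 g.

84 g/day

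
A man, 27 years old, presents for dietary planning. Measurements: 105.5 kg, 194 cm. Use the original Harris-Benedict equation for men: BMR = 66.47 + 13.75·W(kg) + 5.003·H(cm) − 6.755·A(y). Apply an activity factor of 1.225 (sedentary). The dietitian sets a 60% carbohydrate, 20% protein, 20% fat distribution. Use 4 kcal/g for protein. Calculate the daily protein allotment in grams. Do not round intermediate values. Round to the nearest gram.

Harris-Benedict: BMR = 66.47 + 13.75(105.5) + 5.003(194) − 6.755(27) = 2305.292 kcal/day.
TEE = 2305.292 × 1.225 = 2823.9827 kcal/day.
Protein energy = 20% × 2823.9827 = 564.7965 kcal.
Protein = 564.7965 ÷ 4 kcal/g = 141.1991 g.

141 g/day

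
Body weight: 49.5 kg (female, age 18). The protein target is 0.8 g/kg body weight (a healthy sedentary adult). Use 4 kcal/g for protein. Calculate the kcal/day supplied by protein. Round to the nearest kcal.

Protein = 0.8 g/kg × 49.5 kg = 39.6 g/day.
Protein energy = 39.6 g × 4 kcal/g = 158.4 kcal/day.

158 kcal/day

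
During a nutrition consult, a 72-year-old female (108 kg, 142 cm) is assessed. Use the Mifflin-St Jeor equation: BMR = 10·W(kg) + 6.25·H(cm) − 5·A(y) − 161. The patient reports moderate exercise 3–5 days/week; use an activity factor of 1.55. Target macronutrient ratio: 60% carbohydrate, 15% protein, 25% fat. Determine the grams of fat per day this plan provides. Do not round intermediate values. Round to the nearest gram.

62 g/day

Mifflin-St Jeor (female): BMR = 10(108) + 6.25(142) − 5(72) − 161 = 1080 + 887.5 − 360 − 161 = 1446.5 kcal/day.
TEE = 1446.5 × 1.55 = 2242.075 kcal/day.
Fat energy = 25% × 2242.075 = 560.5188 kcal.
Fat = 560.5188 ÷ 9 kcal/g = 62.2799 g.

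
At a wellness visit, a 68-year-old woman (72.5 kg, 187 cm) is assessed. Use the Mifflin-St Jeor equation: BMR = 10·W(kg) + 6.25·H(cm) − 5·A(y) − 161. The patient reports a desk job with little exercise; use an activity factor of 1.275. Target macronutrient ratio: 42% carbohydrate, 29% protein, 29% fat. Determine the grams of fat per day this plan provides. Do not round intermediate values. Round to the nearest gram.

Mifflin-St Jeor (female): BMR = 10(72.5) + 6.25(187) − 5(68) − 161 = 725 + 1168.75 − 340 − 161 = 1392.75 kcal/day.
TEE = 1392.75 × 1.275 = 1775.7563 kcal/day.
Fat energy = 29% × 1775.7563 = 514.9693 kcal.
Fat = 514.9693 ÷ 9 kcal/g = 57.2188 g.

57 g/day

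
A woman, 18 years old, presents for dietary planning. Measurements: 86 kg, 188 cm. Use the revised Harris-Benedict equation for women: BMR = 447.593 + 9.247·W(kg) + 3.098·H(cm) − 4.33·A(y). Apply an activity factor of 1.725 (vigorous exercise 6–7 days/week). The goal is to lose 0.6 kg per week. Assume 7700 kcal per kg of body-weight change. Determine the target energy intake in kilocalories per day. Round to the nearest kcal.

Harris-Benedict: BMR = 447.593 + 9.247(86) + 3.098(188) − 4.33(18) = 1747.319 kcal/day.
TEE = 1747.319 × 1.725 = 3014.1253 kcal/day.
Required daily deficit = 0.6 × 7700 ÷ 7 = 660 kcal/day.
Target intake = 3014.1253 − 660 = 2354.1253 kcal/day.

2354 kilocalories per day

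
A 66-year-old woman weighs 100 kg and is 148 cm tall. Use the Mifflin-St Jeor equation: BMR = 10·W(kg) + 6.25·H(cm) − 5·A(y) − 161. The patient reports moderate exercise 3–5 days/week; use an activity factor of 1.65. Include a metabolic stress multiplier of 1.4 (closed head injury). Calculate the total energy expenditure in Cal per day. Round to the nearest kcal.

3313 Cal per day

Mifflin-St Jeor (female): BMR = 10(100) + 6.25(148) − 5(66) − 161 = 1000 + 925 − 330 − 161 = 1434 kcal/day.
TEE = BMR × activity factor = 1434 × 1.65 = 2366.1 kcal/day.
Apply stress factor: 2366.1 × 1.4 = 3312.54 kcal/day.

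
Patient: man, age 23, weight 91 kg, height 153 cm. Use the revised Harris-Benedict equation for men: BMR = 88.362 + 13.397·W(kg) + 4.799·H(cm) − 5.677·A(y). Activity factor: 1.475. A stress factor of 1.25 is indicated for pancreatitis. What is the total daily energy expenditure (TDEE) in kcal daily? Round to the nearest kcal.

3524 kcal daily

Harris-Benedict: BMR = 88.362 + 13.397(91) + 4.799(153) − 5.677(23) = 1911.165 kcal/day.
TEE = BMR × activity factor = 1911.165 × 1.475 = 2818.9684 kcal/day.
Apply stress factor: 2818.9684 × 1.25 = 3523.7105 kcal/day.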